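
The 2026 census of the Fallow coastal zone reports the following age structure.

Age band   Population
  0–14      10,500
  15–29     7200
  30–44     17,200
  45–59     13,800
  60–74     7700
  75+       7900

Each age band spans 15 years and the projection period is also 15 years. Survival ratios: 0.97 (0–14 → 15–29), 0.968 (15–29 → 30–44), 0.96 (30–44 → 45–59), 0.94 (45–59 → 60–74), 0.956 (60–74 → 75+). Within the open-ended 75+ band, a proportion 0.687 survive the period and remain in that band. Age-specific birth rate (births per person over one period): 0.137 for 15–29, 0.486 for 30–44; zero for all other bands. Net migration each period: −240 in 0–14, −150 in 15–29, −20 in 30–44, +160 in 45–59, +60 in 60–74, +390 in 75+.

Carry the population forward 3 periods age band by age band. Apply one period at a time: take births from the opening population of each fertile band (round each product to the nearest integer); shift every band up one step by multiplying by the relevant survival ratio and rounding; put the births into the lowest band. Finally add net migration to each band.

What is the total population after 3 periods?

After projecting period 1:
Births: 7200 * 0.137 = 986, 17200 * 0.486 = 8359 — total 9345
15–29: 10500 * 0.97 = 10185
30–44: 7200 * 0.968 = 6970
45–59: 17200 * 0.96 = 16512
60–74: 13800 * 0.94 = 12972
75+: 7700 * 0.956 + 7900 * 0.687 = 7361 + 5427 = 12788
Net migration: 0–14 − 240 → 9105; 15–29 − 150 → 10035; 30–44 − 20 → 6950; 45–59 + 160 → 16672; 60–74 + 60 → 13032; 75+ + 390 → 13178
Population now: 0–14=9105, 15–29=10035, 30–44=6950, 45–59=16672, 60–74=13032, 75+=13178
After projecting period 2:
Births: 10035 * 0.137 = 1375, 6950 * 0.486 = 3378 — total 4753
15–29: 9105 * 0.97 = 8832
30–44: 10035 * 0.968 = 9714
45–59: 6950 * 0.96 = 6672
60–74: 16672 * 0.94 = 15672
75+: 13032 * 0.956 + 13178 * 0.687 = 12459 + 9053 = 21512
Net migration: 0–14 − 240 → 4513; 15–29 − 150 → 8682; 30–44 − 20 → 9694; 45–59 + 160 → 6832; 60–74 + 60 → 15732; 75+ + 390 → 21902
Population now: 0–14=4513, 15–29=8682, 30–44=9694, 45–59=6832, 60–74=15732, 75+=21902
After projecting period 3:
Births: 8682 * 0.137 = 1189, 9694 * 0.486 = 4711 — total 5900
15–29: 4513 * 0.97 = 4378
30–44: 8682 * 0.968 = 8404
45–59: 9694 * 0.96 = 9306
60–74: 6832 * 0.94 = 6422
75+: 15732 * 0.956 + 21902 * 0.687 = 15040 + 15047 = 30087
Net migration: 0–14 − 240 → 5660; 15–29 − 150 → 4228; 30–44 − 20 → 8384; 45–59 + 160 → 9466; 60–74 + 60 → 6482; 75+ + 390 → 30477
Population now: 0–14=5660, 15–29=4228, 30–44=8384, 45–59=9466, 60–74=6482, 75+=30477
Total after period 3: 5660 + 4228 + 8384 + 9466 + 6482 + 30477 = 64697

64697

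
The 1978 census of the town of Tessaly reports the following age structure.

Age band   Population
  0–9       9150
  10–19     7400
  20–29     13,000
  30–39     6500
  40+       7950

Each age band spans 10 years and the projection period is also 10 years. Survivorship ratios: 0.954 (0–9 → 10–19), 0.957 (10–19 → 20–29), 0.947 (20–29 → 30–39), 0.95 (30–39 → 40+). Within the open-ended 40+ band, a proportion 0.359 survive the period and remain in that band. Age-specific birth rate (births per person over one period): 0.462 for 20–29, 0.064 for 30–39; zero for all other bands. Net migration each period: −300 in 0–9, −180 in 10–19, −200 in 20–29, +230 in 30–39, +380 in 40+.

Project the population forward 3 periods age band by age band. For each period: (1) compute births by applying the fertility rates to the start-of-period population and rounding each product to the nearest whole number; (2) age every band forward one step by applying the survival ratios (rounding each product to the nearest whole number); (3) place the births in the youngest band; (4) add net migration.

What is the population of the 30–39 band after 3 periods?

7788

After projecting period 1:
Births: 13000 × 0.462 = 6006  |  6500 × 0.064 = 416 → 6422
10–19: 9150 × 0.954 = 8729
20–29: 7400 × 0.957 = 7082
30–39: 13000 × 0.947 = 12311
40+: 6500 × 0.95 + 7950 × 0.359 = 6175 + 2854 = 9029
Net migration: 0–9 − 300 → 6122; 10–19 − 180 → 8549; 20–29 − 200 → 6882; 30–39 + 230 → 12541; 40+ + 380 → 9409
Giving 6122 / 8549 / 6882 / 12541 / 9409.
After projecting period 2:
Births: 6882 × 0.462 = 3179  |  12541 × 0.064 = 803 → 3982
10–19: 6122 × 0.954 = 5840
20–29: 8549 × 0.957 = 8181
30–39: 6882 × 0.947 = 6517
40+: 12541 × 0.95 + 9409 × 0.359 = 11914 + 3378 = 15292
Net migration: 0–9 − 300 → 3682; 10–19 − 180 → 5660; 20–29 − 200 → 7981; 30–39 + 230 → 6747; 40+ + 380 → 15672
Giving 3682 / 5660 / 7981 / 6747 / 15672.
After projecting period 3:
Births: 7981 × 0.462 = 3687  |  6747 × 0.064 = 432 → 4119
10–19: 3682 × 0.954 = 3513
20–29: 5660 × 0.957 = 5417
30–39: 7981 × 0.947 = 7558
40+: 6747 × 0.95 + 15672 × 0.359 = 6410 + 5626 = 12036
Net migration: 0–9 − 300 → 3819; 10–19 − 180 → 3333; 20–29 − 200 → 5217; 30–39 + 230 → 7788; 40+ + 380 → 12416
Giving 3819 / 3333 / 5217 / 7788 / 12416.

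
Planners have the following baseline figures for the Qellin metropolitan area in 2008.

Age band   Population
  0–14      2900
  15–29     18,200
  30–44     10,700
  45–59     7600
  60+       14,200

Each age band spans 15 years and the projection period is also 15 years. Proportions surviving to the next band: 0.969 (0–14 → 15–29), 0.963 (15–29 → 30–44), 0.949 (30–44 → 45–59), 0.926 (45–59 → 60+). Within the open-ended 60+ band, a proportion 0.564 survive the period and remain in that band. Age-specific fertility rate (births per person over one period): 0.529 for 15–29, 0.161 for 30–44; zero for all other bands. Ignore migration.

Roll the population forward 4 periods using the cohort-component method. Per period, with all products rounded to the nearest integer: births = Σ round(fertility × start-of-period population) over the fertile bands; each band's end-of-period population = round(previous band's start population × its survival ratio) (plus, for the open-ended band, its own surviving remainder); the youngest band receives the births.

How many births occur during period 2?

Call the groups 1 to 5, youngest first.
Period 1.
Births: 18200 × 0.529 = 9628, 10700 × 0.161 = 1723 → total 11351
Group 2: 2900 × 0.969 = 2810
Group 3: 18200 × 0.963 = 17527
Group 4: 10700 × 0.949 = 10154
Group 5: 7600 × 0.926 + 14200 × 0.564 = 7038 + 8009 = 15047
Population now: 0–14=11351, 15–29=2810, 30–44=17527, 45–59=10154, 60+=15047
Period 2.
Births: 2810 × 0.529 = 1486, 17527 × 0.161 = 2822 → total 4308
Group 2: 11351 × 0.969 = 10999
Group 3: 2810 × 0.963 = 2706
Group 4: 17527 × 0.949 = 16633
Group 5: 10154 × 0.926 + 15047 × 0.564 = 9403 + 8487 = 17890
Population now: 0–14=4308, 15–29=10999, 30–44=2706, 45–59=16633, 60+=17890

4308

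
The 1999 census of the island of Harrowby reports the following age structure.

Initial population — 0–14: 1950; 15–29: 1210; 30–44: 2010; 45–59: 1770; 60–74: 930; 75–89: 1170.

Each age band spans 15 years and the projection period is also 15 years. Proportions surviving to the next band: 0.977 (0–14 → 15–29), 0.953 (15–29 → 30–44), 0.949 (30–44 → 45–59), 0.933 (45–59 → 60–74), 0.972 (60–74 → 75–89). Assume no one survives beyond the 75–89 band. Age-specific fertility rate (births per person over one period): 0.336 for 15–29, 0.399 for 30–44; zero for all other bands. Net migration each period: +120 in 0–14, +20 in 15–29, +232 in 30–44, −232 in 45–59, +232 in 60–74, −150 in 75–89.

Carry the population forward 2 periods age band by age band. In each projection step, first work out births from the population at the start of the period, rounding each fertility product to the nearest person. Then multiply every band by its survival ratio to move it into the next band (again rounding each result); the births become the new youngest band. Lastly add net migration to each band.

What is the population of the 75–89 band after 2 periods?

1680

Period 1.
Births: 1210 × 0.336 = 407, 2010 × 0.399 = 802 → 1209
15–29: 1950 × 0.977 = 1905
30–44: 1210 × 0.953 = 1153
45–59: 2010 × 0.949 = 1907
60–74: 1770 × 0.933 = 1651
75–89: 930 × 0.972 = 904
Net migration: 0–14 + 120 → 1329; 15–29 + 20 → 1925; 30–44 + 232 → 1385; 45–59 − 232 → 1675; 60–74 + 232 → 1883; 75–89 − 150 → 754
End of period: [1329, 1925, 1385, 1675, 1883, 754]
Period 2.
Births: 1925 × 0.336 = 647, 1385 × 0.399 = 553 → 1200
15–29: 1329 × 0.977 = 1298
30–44: 1925 × 0.953 = 1835
45–59: 1385 × 0.949 = 1314
60–74: 1675 × 0.933 = 1563
75–89: 1883 × 0.972 = 1830
Net migration: 0–14 + 120 → 1320; 15–29 + 20 → 1318; 30–44 + 232 → 2067; 45–59 − 232 → 1082; 60–74 + 232 → 1795; 75–89 − 150 → 1680
End of period: [1320, 1318, 2067, 1082, 1795, 1680]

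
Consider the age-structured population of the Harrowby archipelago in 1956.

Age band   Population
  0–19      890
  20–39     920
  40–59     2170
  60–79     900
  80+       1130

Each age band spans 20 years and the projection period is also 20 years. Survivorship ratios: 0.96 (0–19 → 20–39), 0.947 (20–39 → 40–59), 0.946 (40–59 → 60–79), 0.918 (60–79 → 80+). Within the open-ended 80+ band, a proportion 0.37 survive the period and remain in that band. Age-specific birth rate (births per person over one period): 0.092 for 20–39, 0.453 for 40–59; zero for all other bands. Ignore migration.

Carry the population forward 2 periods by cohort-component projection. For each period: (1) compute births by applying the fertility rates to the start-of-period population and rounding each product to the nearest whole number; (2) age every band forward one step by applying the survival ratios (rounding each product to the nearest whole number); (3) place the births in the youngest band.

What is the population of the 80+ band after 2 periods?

— Period 1 —
Births: 920 × 0.092 = 85 ; 2170 × 0.453 = 983 ⇒ total 1068
20–39: 890 × 0.96 = 854
40–59: 920 × 0.947 = 871
60–79: 2170 × 0.946 = 2053
80+: 900 × 0.918 + 1130 × 0.37 = 826 + 418 = 1244
Population now: 0–19=1068, 20–39=854, 40–59=871, 60–79=2053, 80+=1244
— Period 2 —
Births: 854 × 0.092 = 79 ; 871 × 0.453 = 395 ⇒ total 474
20–39: 1068 × 0.96 = 1025
40–59: 854 × 0.947 = 809
60–79: 871 × 0.946 = 824
80+: 2053 × 0.918 + 1244 × 0.37 = 1885 + 460 = 2345
Population now: 0–19=474, 20–39=1025, 40–59=809, 60–79=824, 80+=2345

2345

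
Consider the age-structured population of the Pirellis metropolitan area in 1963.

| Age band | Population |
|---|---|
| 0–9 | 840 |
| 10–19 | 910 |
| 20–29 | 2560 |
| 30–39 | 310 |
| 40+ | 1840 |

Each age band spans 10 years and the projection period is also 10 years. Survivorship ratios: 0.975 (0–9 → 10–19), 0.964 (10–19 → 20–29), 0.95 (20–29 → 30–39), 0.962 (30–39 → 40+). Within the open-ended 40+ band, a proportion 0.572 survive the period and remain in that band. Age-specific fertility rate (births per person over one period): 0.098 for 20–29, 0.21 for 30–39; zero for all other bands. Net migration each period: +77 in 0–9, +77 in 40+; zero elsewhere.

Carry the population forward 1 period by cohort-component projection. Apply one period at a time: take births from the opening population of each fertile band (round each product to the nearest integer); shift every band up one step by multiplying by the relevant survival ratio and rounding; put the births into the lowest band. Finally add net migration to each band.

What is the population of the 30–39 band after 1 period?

After projecting period 1:
Births: 2560 × 0.098 = 251 ; 310 × 0.21 = 65 → total 316
10–19: 840 × 0.975 = 819
20–29: 910 × 0.964 = 877
30–39: 2560 × 0.95 = 2432
40+: 310 × 0.962 + 1840 × 0.572 = 298 + 1052 = 1350
Net migration: 0–9 + 77 → 393; 40+ + 77 → 1427
Giving 393 / 819 / 877 / 2432 / 1427.

2432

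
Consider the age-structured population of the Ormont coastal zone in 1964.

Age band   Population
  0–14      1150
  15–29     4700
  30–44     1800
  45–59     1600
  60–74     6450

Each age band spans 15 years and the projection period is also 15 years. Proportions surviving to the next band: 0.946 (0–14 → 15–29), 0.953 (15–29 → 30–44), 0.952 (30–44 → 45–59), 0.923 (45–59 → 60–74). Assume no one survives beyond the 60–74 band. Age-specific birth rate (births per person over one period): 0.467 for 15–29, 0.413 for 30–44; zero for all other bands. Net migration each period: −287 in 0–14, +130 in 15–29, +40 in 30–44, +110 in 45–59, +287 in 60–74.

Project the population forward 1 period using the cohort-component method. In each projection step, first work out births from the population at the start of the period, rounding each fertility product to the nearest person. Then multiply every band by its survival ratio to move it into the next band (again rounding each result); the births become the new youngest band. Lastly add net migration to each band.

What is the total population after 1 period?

11976

[period 1]
Births: 4700 * 0.467 = 2195, 1800 * 0.413 = 743 — total 2938
15–29: 1150 * 0.946 = 1088
30–44: 4700 * 0.953 = 4479
45–59: 1800 * 0.952 = 1714
60–74: 1600 * 0.923 = 1477
Net migration: 0–14 − 287 → 2651; 15–29 + 130 → 1218; 30–44 + 40 → 4519; 45–59 + 110 → 1824; 60–74 + 287 → 1764
Giving 2651 / 1218 / 4519 / 1824 / 1764.
Total after period 1: 2651 + 1218 + 4519 + 1824 + 1764 = 11976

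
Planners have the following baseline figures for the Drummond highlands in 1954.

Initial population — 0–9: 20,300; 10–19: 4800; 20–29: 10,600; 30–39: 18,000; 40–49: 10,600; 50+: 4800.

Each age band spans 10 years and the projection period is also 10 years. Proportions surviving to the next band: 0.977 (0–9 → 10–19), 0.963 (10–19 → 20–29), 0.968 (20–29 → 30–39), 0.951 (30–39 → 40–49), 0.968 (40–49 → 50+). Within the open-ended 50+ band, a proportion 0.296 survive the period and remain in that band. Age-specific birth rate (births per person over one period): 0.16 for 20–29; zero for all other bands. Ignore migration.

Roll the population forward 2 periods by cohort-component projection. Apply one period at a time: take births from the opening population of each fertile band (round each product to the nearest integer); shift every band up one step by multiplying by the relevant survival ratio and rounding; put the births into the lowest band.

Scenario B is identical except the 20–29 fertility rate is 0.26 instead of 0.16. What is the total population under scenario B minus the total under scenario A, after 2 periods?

Call the groups 1 to 6, youngest first.
After projecting period 1:
Births: 10600 × 0.16 = 1696
Group 2: 20300 × 0.977 = 19833
Group 3: 4800 × 0.963 = 4622
Group 4: 10600 × 0.968 = 10261
Group 5: 18000 × 0.951 = 17118
Group 6: 10600 × 0.968 + 4800 × 0.296 = 10261 + 1421 = 11682
Population now: 0–9=1696, 10–19=19833, 20–29=4622, 30–39=10261, 40–49=17118, 50+=11682
After projecting period 2:
Births: 4622 × 0.16 = 740
Group 2: 1696 × 0.977 = 1657
Group 3: 19833 × 0.963 = 19099
Group 4: 4622 × 0.968 = 4474
Group 5: 10261 × 0.951 = 9758
Group 6: 17118 × 0.968 + 11682 × 0.296 = 16570 + 3458 = 20028
Population now: 0–9=740, 10–19=1657, 20–29=19099, 30–39=4474, 40–49=9758, 50+=20028
Scenario A total after 2 periods: 55756
Scenario B projection —
After projecting period 1:
Births: 10600 × 0.26 = 2756
Group 2: 20300 × 0.977 = 19833
Group 3: 4800 × 0.963 = 4622
Group 4: 10600 × 0.968 = 10261
Group 5: 18000 × 0.951 = 17118
Group 6: 10600 × 0.968 + 4800 × 0.296 = 10261 + 1421 = 11682
Population now: 0–9=2756, 10–19=19833, 20–29=4622, 30–39=10261, 40–49=17118, 50+=11682
After projecting period 2:
Births: 4622 × 0.26 = 1202
Group 2: 2756 × 0.977 = 2693
Group 3: 19833 × 0.963 = 19099
Group 4: 4622 × 0.968 = 4474
Group 5: 10261 × 0.951 = 9758
Group 6: 17118 × 0.968 + 11682 × 0.296 = 16570 + 3458 = 20028
Population now: 0–9=1202, 10–19=2693, 20–29=19099, 30–39=4474, 40–49=9758, 50+=20028
Scenario B total after 2 periods: 57254
Difference B − A = 57254 − 55756 = 1498

1498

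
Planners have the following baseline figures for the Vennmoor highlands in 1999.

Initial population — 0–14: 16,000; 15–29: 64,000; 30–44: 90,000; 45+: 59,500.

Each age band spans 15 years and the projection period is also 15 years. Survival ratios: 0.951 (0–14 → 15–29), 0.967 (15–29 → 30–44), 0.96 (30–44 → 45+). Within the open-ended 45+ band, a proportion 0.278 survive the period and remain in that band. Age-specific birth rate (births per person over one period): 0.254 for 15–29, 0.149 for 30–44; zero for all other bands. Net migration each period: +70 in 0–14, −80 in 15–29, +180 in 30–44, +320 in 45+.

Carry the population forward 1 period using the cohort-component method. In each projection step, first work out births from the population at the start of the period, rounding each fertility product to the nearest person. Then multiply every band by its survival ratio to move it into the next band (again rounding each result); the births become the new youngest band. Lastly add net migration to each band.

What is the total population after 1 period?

210201

(Groups numbered youngest = 1 to oldest = 4.)
— Period 1 —
Births: 64000 × 0.254 = 16256  |  90000 × 0.149 = 13410 — total 29666
Group 2: 16000 × 0.951 = 15216
Group 3: 64000 × 0.967 = 61888
Group 4: 90000 × 0.96 + 59500 × 0.278 = 86400 + 16541 = 102941
Net migration: Group 1 + 70 → 29736; Group 2 − 80 → 15136; Group 3 + 180 → 62068; Group 4 + 320 → 103261
Giving 29736 / 15136 / 62068 / 103261.
Total after period 1: 29736 + 15136 + 62068 + 103261 = 210201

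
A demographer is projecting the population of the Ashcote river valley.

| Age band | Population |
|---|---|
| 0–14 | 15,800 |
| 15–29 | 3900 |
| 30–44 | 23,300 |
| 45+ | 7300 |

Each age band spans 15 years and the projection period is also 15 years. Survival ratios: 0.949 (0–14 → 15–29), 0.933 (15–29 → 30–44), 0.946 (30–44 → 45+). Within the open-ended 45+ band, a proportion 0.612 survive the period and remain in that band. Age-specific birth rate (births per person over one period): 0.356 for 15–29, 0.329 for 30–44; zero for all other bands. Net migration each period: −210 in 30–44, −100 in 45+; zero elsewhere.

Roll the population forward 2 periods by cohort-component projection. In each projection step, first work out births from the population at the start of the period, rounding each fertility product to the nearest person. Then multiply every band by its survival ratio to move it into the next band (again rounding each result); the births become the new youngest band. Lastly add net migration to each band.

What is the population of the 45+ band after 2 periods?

19307

Period 1:
Births: 3900 × 0.356 = 1388  |  23300 × 0.329 = 7666 — total 9054
15–29: 15800 × 0.949 = 14994
30–44: 3900 × 0.933 = 3639
45+: 23300 × 0.946 + 7300 × 0.612 = 22042 + 4468 = 26510
Net migration: 30–44 − 210 → 3429; 45+ − 100 → 26410
Giving 9054 / 14994 / 3429 / 26410.
Period 2:
Births: 14994 × 0.356 = 5338  |  3429 × 0.329 = 1128 — total 6466
15–29: 9054 × 0.949 = 8592
30–44: 14994 × 0.933 = 13989
45+: 3429 × 0.946 + 26410 × 0.612 = 3244 + 16163 = 19407
Net migration: 30–44 − 210 → 13779; 45+ − 100 → 19307
Giving 6466 / 8592 / 13779 / 19307.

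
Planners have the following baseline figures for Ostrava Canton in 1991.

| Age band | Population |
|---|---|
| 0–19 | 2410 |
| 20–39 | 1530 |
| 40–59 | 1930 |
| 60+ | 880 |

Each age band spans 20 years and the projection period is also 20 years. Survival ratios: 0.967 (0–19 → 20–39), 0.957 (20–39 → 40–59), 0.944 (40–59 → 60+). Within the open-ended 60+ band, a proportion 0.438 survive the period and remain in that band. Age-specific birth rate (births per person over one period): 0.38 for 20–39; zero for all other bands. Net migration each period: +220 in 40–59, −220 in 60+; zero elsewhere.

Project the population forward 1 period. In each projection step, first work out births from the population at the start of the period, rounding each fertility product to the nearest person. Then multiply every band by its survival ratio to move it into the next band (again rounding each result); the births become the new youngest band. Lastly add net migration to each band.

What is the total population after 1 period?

6582

Period 1.
Births: 1530 × 0.38 = 581
20–39: 2410 × 0.967 = 2330
40–59: 1530 × 0.957 = 1464
60+: 1930 × 0.944 + 880 × 0.438 = 1822 + 385 = 2207
Net migration: 40–59 + 220 → 1684; 60+ − 220 → 1987
Giving 581 / 2330 / 1684 / 1987.
Total after period 1: 581 + 2330 + 1684 + 1987 = 6582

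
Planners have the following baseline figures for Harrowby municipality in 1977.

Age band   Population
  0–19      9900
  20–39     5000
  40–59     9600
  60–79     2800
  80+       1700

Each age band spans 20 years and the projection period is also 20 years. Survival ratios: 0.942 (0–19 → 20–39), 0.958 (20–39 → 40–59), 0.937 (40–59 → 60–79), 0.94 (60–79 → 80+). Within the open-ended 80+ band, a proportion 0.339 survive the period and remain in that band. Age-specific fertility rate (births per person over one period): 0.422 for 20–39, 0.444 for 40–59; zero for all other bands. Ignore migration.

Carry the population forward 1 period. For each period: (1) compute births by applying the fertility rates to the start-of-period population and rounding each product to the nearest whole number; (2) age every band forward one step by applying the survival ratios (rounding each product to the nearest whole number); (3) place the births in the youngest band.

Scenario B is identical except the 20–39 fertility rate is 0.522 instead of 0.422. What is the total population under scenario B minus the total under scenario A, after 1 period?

Let group 1 be 0–19 through group 5 = 80+.
After projecting period 1:
Births: 5000 × 0.422 = 2110 ; 9600 × 0.444 = 4262 → total 6372
Group 2: 9900 × 0.942 = 9326
Group 3: 5000 × 0.958 = 4790
Group 4: 9600 × 0.937 = 8995
Group 5: 2800 × 0.94 + 1700 × 0.339 = 2632 + 576 = 3208
Population now: 0–19=6372, 20–39=9326, 40–59=4790, 60–79=8995, 80+=3208
Scenario A total after 1 period: 32691
Scenario B projection —
After projecting period 1:
Births: 5000 × 0.522 = 2610 ; 9600 × 0.444 = 4262 → total 6872
Group 2: 9900 × 0.942 = 9326
Group 3: 5000 × 0.958 = 4790
Group 4: 9600 × 0.937 = 8995
Group 5: 2800 × 0.94 + 1700 × 0.339 = 2632 + 576 = 3208
Population now: 0–19=6872, 20–39=9326, 40–59=4790, 60–79=8995, 80+=3208
Scenario B total after 1 period: 33191
Difference B − A = 33191 − 32691 = 500

500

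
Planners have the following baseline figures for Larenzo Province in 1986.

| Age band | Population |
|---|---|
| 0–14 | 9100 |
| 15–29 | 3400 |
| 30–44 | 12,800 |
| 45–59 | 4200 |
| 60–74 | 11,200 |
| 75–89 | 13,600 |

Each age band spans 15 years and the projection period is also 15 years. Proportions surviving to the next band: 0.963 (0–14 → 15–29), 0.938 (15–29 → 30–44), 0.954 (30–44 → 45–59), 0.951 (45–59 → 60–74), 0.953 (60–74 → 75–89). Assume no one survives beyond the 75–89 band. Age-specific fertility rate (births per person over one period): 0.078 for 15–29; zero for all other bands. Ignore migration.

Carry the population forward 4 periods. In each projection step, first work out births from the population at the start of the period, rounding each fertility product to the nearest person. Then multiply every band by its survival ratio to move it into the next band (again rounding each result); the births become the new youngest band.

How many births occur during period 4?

Call the groups 1 to 6, youngest first.
Period 1:
Births: 3400 * 0.078 = 265
Group 2: 9100 * 0.963 = 8763
Group 3: 3400 * 0.938 = 3189
Group 4: 12800 * 0.954 = 12211
Group 5: 4200 * 0.951 = 3994
Group 6: 11200 * 0.953 = 10674
→ [265, 8763, 3189, 12211, 3994, 10674]
Period 2:
Births: 8763 * 0.078 = 684
Group 2: 265 * 0.963 = 255
Group 3: 8763 * 0.938 = 8220
Group 4: 3189 * 0.954 = 3042
Group 5: 12211 * 0.951 = 11613
Group 6: 3994 * 0.953 = 3806
→ [684, 255, 8220, 3042, 11613, 3806]
Period 3:
Births: 255 * 0.078 = 20
Group 2: 684 * 0.963 = 659
Group 3: 255 * 0.938 = 239
Group 4: 8220 * 0.954 = 7842
Group 5: 3042 * 0.951 = 2893
Group 6: 11613 * 0.953 = 11067
→ [20, 659, 239, 7842, 2893, 11067]
Period 4:
Births: 659 * 0.078 = 51
Group 2: 20 * 0.963 = 19
Group 3: 659 * 0.938 = 618
Group 4: 239 * 0.954 = 228
Group 5: 7842 * 0.951 = 7458
Group 6: 2893 * 0.953 = 2757
→ [51, 19, 618, 228, 7458, 2757]

51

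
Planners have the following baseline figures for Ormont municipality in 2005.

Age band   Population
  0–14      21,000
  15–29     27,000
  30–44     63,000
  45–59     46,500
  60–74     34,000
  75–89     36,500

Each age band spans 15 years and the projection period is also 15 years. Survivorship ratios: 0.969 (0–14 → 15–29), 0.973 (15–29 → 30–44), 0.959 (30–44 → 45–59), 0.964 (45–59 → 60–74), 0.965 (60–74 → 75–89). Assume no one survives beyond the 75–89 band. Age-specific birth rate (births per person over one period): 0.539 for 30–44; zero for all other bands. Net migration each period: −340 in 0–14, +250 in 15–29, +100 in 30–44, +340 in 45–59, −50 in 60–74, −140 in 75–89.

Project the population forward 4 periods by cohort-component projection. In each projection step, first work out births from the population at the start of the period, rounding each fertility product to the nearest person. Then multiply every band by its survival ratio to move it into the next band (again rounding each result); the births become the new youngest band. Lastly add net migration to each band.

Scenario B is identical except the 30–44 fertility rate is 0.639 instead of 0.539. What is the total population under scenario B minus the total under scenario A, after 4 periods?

(Bands numbered youngest = 1 to oldest = 6.)
Period 1.
Births: 63000 × 0.539 = 33957
Band 2: 21000 × 0.969 = 20349
Band 3: 27000 × 0.973 = 26271
Band 4: 63000 × 0.959 = 60417
Band 5: 46500 × 0.964 = 44826
Band 6: 34000 × 0.965 = 32810
Net migration: Band 1 − 340 → 33617; Band 2 + 250 → 20599; Band 3 + 100 → 26371; Band 4 + 340 → 60757; Band 5 − 50 → 44776; Band 6 − 140 → 32670
Population now: 0–14=33617, 15–29=20599, 30–44=26371, 45–59=60757, 60–74=44776, 75–89=32670
Period 2.
Births: 26371 × 0.539 = 14214
Band 2: 33617 × 0.969 = 32575
Band 3: 20599 × 0.973 = 20043
Band 4: 26371 × 0.959 = 25290
Band 5: 60757 × 0.964 = 58570
Band 6: 44776 × 0.965 = 43209
Net migration: Band 1 − 340 → 13874; Band 2 + 250 → 32825; Band 3 + 100 → 20143; Band 4 + 340 → 25630; Band 5 − 50 → 58520; Band 6 − 140 → 43069
Population now: 0–14=13874, 15–29=32825, 30–44=20143, 45–59=25630, 60–74=58520, 75–89=43069
Period 3.
Births: 20143 × 0.539 = 10857
Band 2: 13874 × 0.969 = 13444
Band 3: 32825 × 0.973 = 31939
Band 4: 20143 × 0.959 = 19317
Band 5: 25630 × 0.964 = 24707
Band 6: 58520 × 0.965 = 56472
Net migration: Band 1 − 340 → 10517; Band 2 + 250 → 13694; Band 3 + 100 → 32039; Band 4 + 340 → 19657; Band 5 − 50 → 24657; Band 6 − 140 → 56332
Population now: 0–14=10517, 15–29=13694, 30–44=32039, 45–59=19657, 60–74=24657, 75–89=56332
Period 4.
Births: 32039 × 0.539 = 17269
Band 2: 10517 × 0.969 = 10191
Band 3: 13694 × 0.973 = 13324
Band 4: 32039 × 0.959 = 30725
Band 5: 19657 × 0.964 = 18949
Band 6: 24657 × 0.965 = 23794
Net migration: Band 1 − 340 → 16929; Band 2 + 250 → 10441; Band 3 + 100 → 13424; Band 4 + 340 → 31065; Band 5 − 50 → 18899; Band 6 − 140 → 23654
Population now: 0–14=16929, 15–29=10441, 30–44=13424, 45–59=31065, 60–74=18899, 75–89=23654
Scenario A total after 4 periods: 114412
Scenario B projection —
Period 1.
Births: 63000 × 0.639 = 40257
Band 2: 21000 × 0.969 = 20349
Band 3: 27000 × 0.973 = 26271
Band 4: 63000 × 0.959 = 60417
Band 5: 46500 × 0.964 = 44826
Band 6: 34000 × 0.965 = 32810
Net migration: Band 1 − 340 → 39917; Band 2 + 250 → 20599; Band 3 + 100 → 26371; Band 4 + 340 → 60757; Band 5 − 50 → 44776; Band 6 − 140 → 32670
Population now: 0–14=39917, 15–29=20599, 30–44=26371, 45–59=60757, 60–74=44776, 75–89=32670
Period 2.
Births: 26371 × 0.639 = 16851
Band 2: 39917 × 0.969 = 38680
Band 3: 20599 × 0.973 = 20043
Band 4: 26371 × 0.959 = 25290
Band 5: 60757 × 0.964 = 58570
Band 6: 44776 × 0.965 = 43209
Net migration: Band 1 − 340 → 16511; Band 2 + 250 → 38930; Band 3 + 100 → 20143; Band 4 + 340 → 25630; Band 5 − 50 → 58520; Band 6 − 140 → 43069
Population now: 0–14=16511, 15–29=38930, 30–44=20143, 45–59=25630, 60–74=58520, 75–89=43069
Period 3.
Births: 20143 × 0.639 = 12871
Band 2: 16511 × 0.969 = 15999
Band 3: 38930 × 0.973 = 37879
Band 4: 20143 × 0.959 = 19317
Band 5: 25630 × 0.964 = 24707
Band 6: 58520 × 0.965 = 56472
Net migration: Band 1 − 340 → 12531; Band 2 + 250 → 16249; Band 3 + 100 → 37979; Band 4 + 340 → 19657; Band 5 − 50 → 24657; Band 6 − 140 → 56332
Population now: 0–14=12531, 15–29=16249, 30–44=37979, 45–59=19657, 60–74=24657, 75–89=56332
Period 4.
Births: 37979 × 0.639 = 24269
Band 2: 12531 × 0.969 = 12143
Band 3: 16249 × 0.973 = 15810
Band 4: 37979 × 0.959 = 36422
Band 5: 19657 × 0.964 = 18949
Band 6: 24657 × 0.965 = 23794
Net migration: Band 1 − 340 → 23929; Band 2 + 250 → 12393; Band 3 + 100 → 15910; Band 4 + 340 → 36762; Band 5 − 50 → 18899; Band 6 − 140 → 23654
Population now: 0–14=23929, 15–29=12393, 30–44=15910, 45–59=36762, 60–74=18899, 75–89=23654
Scenario B total after 4 periods: 131547
Difference B − A = 131547 − 114412 = 17135

17135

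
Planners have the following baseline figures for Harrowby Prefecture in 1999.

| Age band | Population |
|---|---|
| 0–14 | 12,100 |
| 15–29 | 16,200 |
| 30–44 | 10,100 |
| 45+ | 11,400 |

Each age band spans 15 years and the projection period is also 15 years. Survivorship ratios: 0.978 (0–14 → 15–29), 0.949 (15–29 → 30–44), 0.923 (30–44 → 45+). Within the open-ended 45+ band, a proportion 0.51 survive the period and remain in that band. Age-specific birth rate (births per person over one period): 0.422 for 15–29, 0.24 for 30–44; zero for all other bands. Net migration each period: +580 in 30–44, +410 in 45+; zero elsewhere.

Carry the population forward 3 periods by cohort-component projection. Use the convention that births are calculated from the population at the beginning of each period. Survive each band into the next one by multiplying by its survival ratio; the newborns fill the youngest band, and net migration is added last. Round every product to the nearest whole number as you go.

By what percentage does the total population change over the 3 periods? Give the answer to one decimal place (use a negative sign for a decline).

-4.6

Numbering the groups 1..4 from youngest to oldest:
— Period 1 —
Births: 16200 × 0.422 = 6836  |  10100 × 0.24 = 2424 → 9260
Group 2: 12100 × 0.978 = 11834
Group 3: 16200 × 0.949 = 15374
Group 4: 10100 × 0.923 + 11400 × 0.51 = 9322 + 5814 = 15136
Net migration: Group 3 + 580 → 15954; Group 4 + 410 → 15546
Giving 9260 / 11834 / 15954 / 15546.
— Period 2 —
Births: 11834 × 0.422 = 4994  |  15954 × 0.24 = 3829 → 8823
Group 2: 9260 × 0.978 = 9056
Group 3: 11834 × 0.949 = 11230
Group 4: 15954 × 0.923 + 15546 × 0.51 = 14726 + 7928 = 22654
Net migration: Group 3 + 580 → 11810; Group 4 + 410 → 23064
Giving 8823 / 9056 / 11810 / 23064.
— Period 3 —
Births: 9056 × 0.422 = 3822  |  11810 × 0.24 = 2834 → 6656
Group 2: 8823 × 0.978 = 8629
Group 3: 9056 × 0.949 = 8594
Group 4: 11810 × 0.923 + 23064 × 0.51 = 10901 + 11763 = 22664
Net migration: Group 3 + 580 → 9174; Group 4 + 410 → 23074
Giving 6656 / 8629 / 9174 / 23074.
Total: 49800 → 47533; change = -2267; percentage change = -4.6%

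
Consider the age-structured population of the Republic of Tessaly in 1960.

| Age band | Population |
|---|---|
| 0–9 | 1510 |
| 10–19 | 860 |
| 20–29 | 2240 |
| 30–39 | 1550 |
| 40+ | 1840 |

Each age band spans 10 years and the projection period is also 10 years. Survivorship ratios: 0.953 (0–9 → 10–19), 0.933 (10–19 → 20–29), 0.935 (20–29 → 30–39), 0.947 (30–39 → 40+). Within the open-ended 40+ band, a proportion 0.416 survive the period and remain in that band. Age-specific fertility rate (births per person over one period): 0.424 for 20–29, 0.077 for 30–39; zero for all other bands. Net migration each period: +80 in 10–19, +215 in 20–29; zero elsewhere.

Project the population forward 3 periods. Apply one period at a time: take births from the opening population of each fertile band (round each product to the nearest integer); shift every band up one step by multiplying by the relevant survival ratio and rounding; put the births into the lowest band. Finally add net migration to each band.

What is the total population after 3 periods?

Numbering the bands 1..5 from youngest to oldest:
Period 1.
Births: 2240 × 0.424 = 950 ; 1550 × 0.077 = 119 — total 1069
Band 2: 1510 × 0.953 = 1439
Band 3: 860 × 0.933 = 802
Band 4: 2240 × 0.935 = 2094
Band 5: 1550 × 0.947 + 1840 × 0.416 = 1468 + 765 = 2233
Net migration: Band 2 + 80 → 1519; Band 3 + 215 → 1017
Population now: 0–9=1069, 10–19=1519, 20–29=1017, 30–39=2094, 40+=2233
Period 2.
Births: 1017 × 0.424 = 431 ; 2094 × 0.077 = 161 — total 592
Band 2: 1069 × 0.953 = 1019
Band 3: 1519 × 0.933 = 1417
Band 4: 1017 × 0.935 = 951
Band 5: 2094 × 0.947 + 2233 × 0.416 = 1983 + 929 = 2912
Net migration: Band 2 + 80 → 1099; Band 3 + 215 → 1632
Population now: 0–9=592, 10–19=1099, 20–29=1632, 30–39=951, 40+=2912
Period 3.
Births: 1632 × 0.424 = 692 ; 951 × 0.077 = 73 — total 765
Band 2: 592 × 0.953 = 564
Band 3: 1099 × 0.933 = 1025
Band 4: 1632 × 0.935 = 1526
Band 5: 951 × 0.947 + 2912 × 0.416 = 901 + 1211 = 2112
Net migration: Band 2 + 80 → 644; Band 3 + 215 → 1240
Population now: 0–9=765, 10–19=644, 20–29=1240, 30–39=1526, 40+=2112
Total after period 3: 765 + 644 + 1240 + 1526 + 2112 = 6287

6287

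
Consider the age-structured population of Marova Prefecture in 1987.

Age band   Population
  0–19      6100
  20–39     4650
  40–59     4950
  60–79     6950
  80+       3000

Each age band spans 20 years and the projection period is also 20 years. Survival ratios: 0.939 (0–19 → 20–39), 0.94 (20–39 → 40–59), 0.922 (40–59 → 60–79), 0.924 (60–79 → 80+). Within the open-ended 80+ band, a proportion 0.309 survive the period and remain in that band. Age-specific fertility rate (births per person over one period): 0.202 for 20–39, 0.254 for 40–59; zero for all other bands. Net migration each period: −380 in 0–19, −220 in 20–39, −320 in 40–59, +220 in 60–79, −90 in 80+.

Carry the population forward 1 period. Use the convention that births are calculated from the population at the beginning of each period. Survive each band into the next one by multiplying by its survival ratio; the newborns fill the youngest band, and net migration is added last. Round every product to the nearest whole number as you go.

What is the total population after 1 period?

Let group 1 be 0–19 through group 5 = 80+.
After projecting period 1:
Births: 4650 * 0.202 = 939 ; 4950 * 0.254 = 1257 → 2196
Group 2: 6100 * 0.939 = 5728
Group 3: 4650 * 0.94 = 4371
Group 4: 4950 * 0.922 = 4564
Group 5: 6950 * 0.924 + 3000 * 0.309 = 6422 + 927 = 7349
Net migration: Group 1 − 380 → 1816; Group 2 − 220 → 5508; Group 3 − 320 → 4051; Group 4 + 220 → 4784; Group 5 − 90 → 7259
→ [1816, 5508, 4051, 4784, 7259]
Total after period 1: 1816 + 5508 + 4051 + 4784 + 7259 = 23418

23418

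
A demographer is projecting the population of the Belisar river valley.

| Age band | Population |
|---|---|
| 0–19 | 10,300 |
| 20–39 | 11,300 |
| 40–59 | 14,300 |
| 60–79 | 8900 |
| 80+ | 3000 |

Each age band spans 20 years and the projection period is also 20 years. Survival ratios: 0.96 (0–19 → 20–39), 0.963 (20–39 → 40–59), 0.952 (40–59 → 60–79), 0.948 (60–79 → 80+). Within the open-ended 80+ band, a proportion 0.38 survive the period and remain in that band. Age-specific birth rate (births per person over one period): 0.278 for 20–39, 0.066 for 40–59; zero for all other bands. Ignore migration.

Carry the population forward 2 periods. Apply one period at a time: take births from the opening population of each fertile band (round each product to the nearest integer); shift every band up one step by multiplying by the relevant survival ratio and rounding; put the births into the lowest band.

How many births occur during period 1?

4085

Let group 1 be 0–19 through group 5 = 80+.
Period 1.
Births: 11300 × 0.278 = 3141  |  14300 × 0.066 = 944 → 4085
Group 2: 10300 × 0.96 = 9888
Group 3: 11300 × 0.963 = 10882
Group 4: 14300 × 0.952 = 13614
Group 5: 8900 × 0.948 + 3000 × 0.38 = 8437 + 1140 = 9577
→ [4085, 9888, 10882, 13614, 9577]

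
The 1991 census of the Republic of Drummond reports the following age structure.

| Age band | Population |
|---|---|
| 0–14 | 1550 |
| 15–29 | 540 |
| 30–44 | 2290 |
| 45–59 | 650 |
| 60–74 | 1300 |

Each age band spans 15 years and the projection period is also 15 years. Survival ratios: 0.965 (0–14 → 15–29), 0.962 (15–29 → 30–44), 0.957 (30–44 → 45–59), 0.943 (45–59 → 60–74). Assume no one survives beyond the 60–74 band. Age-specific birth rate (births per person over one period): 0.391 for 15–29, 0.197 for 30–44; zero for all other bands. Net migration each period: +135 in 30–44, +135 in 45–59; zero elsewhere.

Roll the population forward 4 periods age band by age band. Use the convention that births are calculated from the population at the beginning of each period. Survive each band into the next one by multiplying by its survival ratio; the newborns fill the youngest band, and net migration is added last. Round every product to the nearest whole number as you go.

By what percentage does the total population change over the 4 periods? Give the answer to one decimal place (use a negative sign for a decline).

Numbering the bands 1..5 from youngest to oldest:
[period 1]
Births: 540 × 0.391 = 211 ; 2290 × 0.197 = 451 → total 662
Band 2: 1550 × 0.965 = 1496
Band 3: 540 × 0.962 = 519
Band 4: 2290 × 0.957 = 2192
Band 5: 650 × 0.943 = 613
Net migration: Band 3 + 135 → 654; Band 4 + 135 → 2327
End of period: [662, 1496, 654, 2327, 613]
[period 2]
Births: 1496 × 0.391 = 585 ; 654 × 0.197 = 129 → total 714
Band 2: 662 × 0.965 = 639
Band 3: 1496 × 0.962 = 1439
Band 4: 654 × 0.957 = 626
Band 5: 2327 × 0.943 = 2194
Net migration: Band 3 + 135 → 1574; Band 4 + 135 → 761
End of period: [714, 639, 1574, 761, 2194]
[period 3]
Births: 639 × 0.391 = 250 ; 1574 × 0.197 = 310 → total 560
Band 2: 714 × 0.965 = 689
Band 3: 639 × 0.962 = 615
Band 4: 1574 × 0.957 = 1506
Band 5: 761 × 0.943 = 718
Net migration: Band 3 + 135 → 750; Band 4 + 135 → 1641
End of period: [560, 689, 750, 1641, 718]
[period 4]
Births: 689 × 0.391 = 269 ; 750 × 0.197 = 148 → total 417
Band 2: 560 × 0.965 = 540
Band 3: 689 × 0.962 = 663
Band 4: 750 × 0.957 = 718
Band 5: 1641 × 0.943 = 1547
Net migration: Band 3 + 135 → 798; Band 4 + 135 → 853
End of period: [417, 540, 798, 853, 1547]
Total: 6330 → 4155; change = -2175; percentage change = -34.4%

-34.4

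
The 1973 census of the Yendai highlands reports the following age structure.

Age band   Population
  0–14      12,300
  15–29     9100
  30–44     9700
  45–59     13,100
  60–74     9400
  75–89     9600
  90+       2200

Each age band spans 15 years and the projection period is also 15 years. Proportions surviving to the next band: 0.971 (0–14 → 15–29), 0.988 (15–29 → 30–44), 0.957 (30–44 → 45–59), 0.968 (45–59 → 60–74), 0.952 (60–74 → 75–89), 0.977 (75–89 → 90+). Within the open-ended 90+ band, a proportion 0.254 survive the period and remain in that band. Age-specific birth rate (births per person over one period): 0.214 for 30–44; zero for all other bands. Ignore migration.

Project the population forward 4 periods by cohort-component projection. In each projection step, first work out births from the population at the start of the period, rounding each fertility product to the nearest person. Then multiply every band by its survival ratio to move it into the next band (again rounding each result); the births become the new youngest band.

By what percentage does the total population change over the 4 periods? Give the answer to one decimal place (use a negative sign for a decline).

Let group 1 be 0–14 through group 7 = 90+.
After projecting period 1:
Births: 9700 × 0.214 = 2076
Group 2: 12300 × 0.971 = 11943
Group 3: 9100 × 0.988 = 8991
Group 4: 9700 × 0.957 = 9283
Group 5: 13100 × 0.968 = 12681
Group 6: 9400 × 0.952 = 8949
Group 7: 9600 × 0.977 + 2200 × 0.254 = 9379 + 559 = 9938
End of period: [2076, 11943, 8991, 9283, 12681, 8949, 9938]
After projecting period 2:
Births: 8991 × 0.214 = 1924
Group 2: 2076 × 0.971 = 2016
Group 3: 11943 × 0.988 = 11800
Group 4: 8991 × 0.957 = 8604
Group 5: 9283 × 0.968 = 8986
Group 6: 12681 × 0.952 = 12072
Group 7: 8949 × 0.977 + 9938 × 0.254 = 8743 + 2524 = 11267
End of period: [1924, 2016, 11800, 8604, 8986, 12072, 11267]
After projecting period 3:
Births: 11800 × 0.214 = 2525
Group 2: 1924 × 0.971 = 1868
Group 3: 2016 × 0.988 = 1992
Group 4: 11800 × 0.957 = 11293
Group 5: 8604 × 0.968 = 8329
Group 6: 8986 × 0.952 = 8555
Group 7: 12072 × 0.977 + 11267 × 0.254 = 11794 + 2862 = 14656
End of period: [2525, 1868, 1992, 11293, 8329, 8555, 14656]
After projecting period 4:
Births: 1992 × 0.214 = 426
Group 2: 2525 × 0.971 = 2452
Group 3: 1868 × 0.988 = 1846
Group 4: 1992 × 0.957 = 1906
Group 5: 11293 × 0.968 = 10932
Group 6: 8329 × 0.952 = 7929
Group 7: 8555 × 0.977 + 14656 × 0.254 = 8358 + 3723 = 12081
End of period: [426, 2452, 1846, 1906, 10932, 7929, 12081]
Total: 65400 → 37572; change = -27828; percentage change = -42.6%

-42.6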